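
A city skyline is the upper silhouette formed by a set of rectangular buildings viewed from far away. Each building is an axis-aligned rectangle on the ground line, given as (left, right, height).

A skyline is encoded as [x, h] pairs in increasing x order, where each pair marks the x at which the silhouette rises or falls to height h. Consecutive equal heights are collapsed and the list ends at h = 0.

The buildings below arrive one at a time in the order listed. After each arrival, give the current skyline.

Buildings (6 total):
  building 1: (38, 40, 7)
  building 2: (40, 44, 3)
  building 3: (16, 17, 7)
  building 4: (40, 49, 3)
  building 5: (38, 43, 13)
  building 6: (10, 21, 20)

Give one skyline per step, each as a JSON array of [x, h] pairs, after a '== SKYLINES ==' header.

== SKYLINES ==
[[38,7],[40,0]]
[[38,7],[40,3],[44,0]]
[[16,7],[17,0],[38,7],[40,3],[44,0]]
[[16,7],[17,0],[38,7],[40,3],[49,0]]
[[16,7],[17,0],[38,13],[43,3],[49,0]]
[[10,20],[21,0],[38,13],[43,3],[49,0]]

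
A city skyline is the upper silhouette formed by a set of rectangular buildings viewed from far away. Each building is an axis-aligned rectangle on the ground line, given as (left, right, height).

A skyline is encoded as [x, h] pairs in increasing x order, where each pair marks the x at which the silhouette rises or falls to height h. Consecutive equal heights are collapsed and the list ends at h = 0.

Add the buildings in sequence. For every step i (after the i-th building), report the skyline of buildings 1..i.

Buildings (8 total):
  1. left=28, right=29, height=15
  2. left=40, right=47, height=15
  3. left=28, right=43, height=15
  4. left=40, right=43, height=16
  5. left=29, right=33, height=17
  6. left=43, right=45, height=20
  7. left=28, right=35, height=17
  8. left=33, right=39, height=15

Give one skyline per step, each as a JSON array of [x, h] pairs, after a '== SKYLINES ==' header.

== SKYLINES ==
[[28,15],[29,0]]
[[28,15],[29,0],[40,15],[47,0]]
[[28,15],[47,0]]
[[28,15],[40,16],[43,15],[47,0]]
[[28,15],[29,17],[33,15],[40,16],[43,15],[47,0]]
[[28,15],[29,17],[33,15],[40,16],[43,20],[45,15],[47,0]]
[[28,17],[35,15],[40,16],[43,20],[45,15],[47,0]]
[[28,17],[35,15],[40,16],[43,20],[45,15],[47,0]]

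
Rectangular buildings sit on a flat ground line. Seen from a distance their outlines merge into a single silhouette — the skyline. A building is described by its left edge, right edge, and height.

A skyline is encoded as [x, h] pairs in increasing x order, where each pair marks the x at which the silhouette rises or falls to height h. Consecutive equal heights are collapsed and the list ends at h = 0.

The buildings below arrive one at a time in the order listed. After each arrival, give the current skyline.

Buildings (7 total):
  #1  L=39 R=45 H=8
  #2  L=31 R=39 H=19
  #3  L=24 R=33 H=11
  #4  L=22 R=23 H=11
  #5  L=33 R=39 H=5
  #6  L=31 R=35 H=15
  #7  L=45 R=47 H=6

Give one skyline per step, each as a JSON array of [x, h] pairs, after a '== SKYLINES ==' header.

== SKYLINES ==
[[39,8],[45,0]]
[[31,19],[39,8],[45,0]]
[[24,11],[31,19],[39,8],[45,0]]
[[22,11],[23,0],[24,11],[31,19],[39,8],[45,0]]
[[22,11],[23,0],[24,11],[31,19],[39,8],[45,0]]
[[22,11],[23,0],[24,11],[31,19],[39,8],[45,0]]
[[22,11],[23,0],[24,11],[31,19],[39,8],[45,6],[47,0]]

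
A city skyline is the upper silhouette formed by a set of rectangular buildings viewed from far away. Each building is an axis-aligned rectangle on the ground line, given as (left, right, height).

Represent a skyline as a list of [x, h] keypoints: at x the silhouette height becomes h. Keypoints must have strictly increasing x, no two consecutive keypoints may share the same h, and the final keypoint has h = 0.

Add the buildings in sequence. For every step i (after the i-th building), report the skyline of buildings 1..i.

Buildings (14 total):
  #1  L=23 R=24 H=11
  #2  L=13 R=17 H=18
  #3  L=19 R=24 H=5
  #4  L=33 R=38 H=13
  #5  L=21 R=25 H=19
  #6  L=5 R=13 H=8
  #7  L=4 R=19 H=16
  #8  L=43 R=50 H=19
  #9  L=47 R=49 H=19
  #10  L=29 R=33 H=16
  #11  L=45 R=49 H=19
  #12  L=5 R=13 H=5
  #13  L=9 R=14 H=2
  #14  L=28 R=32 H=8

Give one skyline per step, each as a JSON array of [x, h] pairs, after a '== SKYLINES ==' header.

== SKYLINES ==
[[23,11],[24,0]]
[[13,18],[17,0],[23,11],[24,0]]
[[13,18],[17,0],[19,5],[23,11],[24,0]]
[[13,18],[17,0],[19,5],[23,11],[24,0],[33,13],[38,0]]
[[13,18],[17,0],[19,5],[21,19],[25,0],[33,13],[38,0]]
[[5,8],[13,18],[17,0],[19,5],[21,19],[25,0],[33,13],[38,0]]
[[4,16],[13,18],[17,16],[19,5],[21,19],[25,0],[33,13],[38,0]]
[[4,16],[13,18],[17,16],[19,5],[21,19],[25,0],[33,13],[38,0],[43,19],[50,0]]
[[4,16],[13,18],[17,16],[19,5],[21,19],[25,0],[33,13],[38,0],[43,19],[50,0]]
[[4,16],[13,18],[17,16],[19,5],[21,19],[25,0],[29,16],[33,13],[38,0],[43,19],[50,0]]
[[4,16],[13,18],[17,16],[19,5],[21,19],[25,0],[29,16],[33,13],[38,0],[43,19],[50,0]]
[[4,16],[13,18],[17,16],[19,5],[21,19],[25,0],[29,16],[33,13],[38,0],[43,19],[50,0]]
[[4,16],[13,18],[17,16],[19,5],[21,19],[25,0],[29,16],[33,13],[38,0],[43,19],[50,0]]
[[4,16],[13,18],[17,16],[19,5],[21,19],[25,0],[28,8],[29,16],[33,13],[38,0],[43,19],[50,0]]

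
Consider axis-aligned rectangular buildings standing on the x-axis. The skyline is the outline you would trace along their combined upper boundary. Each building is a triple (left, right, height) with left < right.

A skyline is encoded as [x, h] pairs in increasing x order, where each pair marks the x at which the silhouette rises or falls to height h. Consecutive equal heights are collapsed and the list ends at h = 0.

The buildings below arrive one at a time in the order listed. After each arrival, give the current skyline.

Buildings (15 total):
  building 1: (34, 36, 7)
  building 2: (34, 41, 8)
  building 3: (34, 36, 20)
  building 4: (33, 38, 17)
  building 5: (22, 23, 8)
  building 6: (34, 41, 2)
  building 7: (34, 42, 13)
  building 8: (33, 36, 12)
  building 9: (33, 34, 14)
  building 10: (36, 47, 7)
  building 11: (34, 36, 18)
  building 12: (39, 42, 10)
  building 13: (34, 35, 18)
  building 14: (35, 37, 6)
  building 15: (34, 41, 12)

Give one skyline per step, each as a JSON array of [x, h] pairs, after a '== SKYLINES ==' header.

== SKYLINES ==
[[34,7],[36,0]]
[[34,8],[41,0]]
[[34,20],[36,8],[41,0]]
[[33,17],[34,20],[36,17],[38,8],[41,0]]
[[22,8],[23,0],[33,17],[34,20],[36,17],[38,8],[41,0]]
[[22,8],[23,0],[33,17],[34,20],[36,17],[38,8],[41,0]]
[[22,8],[23,0],[33,17],[34,20],[36,17],[38,13],[42,0]]
[[22,8],[23,0],[33,17],[34,20],[36,17],[38,13],[42,0]]
[[22,8],[23,0],[33,17],[34,20],[36,17],[38,13],[42,0]]
[[22,8],[23,0],[33,17],[34,20],[36,17],[38,13],[42,7],[47,0]]
[[22,8],[23,0],[33,17],[34,20],[36,17],[38,13],[42,7],[47,0]]
[[22,8],[23,0],[33,17],[34,20],[36,17],[38,13],[42,7],[47,0]]
[[22,8],[23,0],[33,17],[34,20],[36,17],[38,13],[42,7],[47,0]]
[[22,8],[23,0],[33,17],[34,20],[36,17],[38,13],[42,7],[47,0]]
[[22,8],[23,0],[33,17],[34,20],[36,17],[38,13],[42,7],[47,0]]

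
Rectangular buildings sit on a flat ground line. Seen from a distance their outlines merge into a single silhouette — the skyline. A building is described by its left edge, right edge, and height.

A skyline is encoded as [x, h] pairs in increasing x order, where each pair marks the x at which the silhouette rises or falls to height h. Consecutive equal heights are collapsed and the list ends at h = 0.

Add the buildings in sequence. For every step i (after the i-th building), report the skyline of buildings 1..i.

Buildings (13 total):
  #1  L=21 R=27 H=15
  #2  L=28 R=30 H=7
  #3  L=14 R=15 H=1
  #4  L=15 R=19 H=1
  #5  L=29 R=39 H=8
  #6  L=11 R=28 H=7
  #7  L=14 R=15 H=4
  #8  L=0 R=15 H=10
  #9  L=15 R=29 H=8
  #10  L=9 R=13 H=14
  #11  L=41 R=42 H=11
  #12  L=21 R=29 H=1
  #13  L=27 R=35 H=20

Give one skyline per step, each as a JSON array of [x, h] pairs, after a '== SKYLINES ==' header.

== SKYLINES ==
[[21,15],[27,0]]
[[21,15],[27,0],[28,7],[30,0]]
[[14,1],[15,0],[21,15],[27,0],[28,7],[30,0]]
[[14,1],[19,0],[21,15],[27,0],[28,7],[30,0]]
[[14,1],[19,0],[21,15],[27,0],[28,7],[29,8],[39,0]]
[[11,7],[21,15],[27,7],[29,8],[39,0]]
[[11,7],[21,15],[27,7],[29,8],[39,0]]
[[0,10],[15,7],[21,15],[27,7],[29,8],[39,0]]
[[0,10],[15,8],[21,15],[27,8],[39,0]]
[[0,10],[9,14],[13,10],[15,8],[21,15],[27,8],[39,0]]
[[0,10],[9,14],[13,10],[15,8],[21,15],[27,8],[39,0],[41,11],[42,0]]
[[0,10],[9,14],[13,10],[15,8],[21,15],[27,8],[39,0],[41,11],[42,0]]
[[0,10],[9,14],[13,10],[15,8],[21,15],[27,20],[35,8],[39,0],[41,11],[42,0]]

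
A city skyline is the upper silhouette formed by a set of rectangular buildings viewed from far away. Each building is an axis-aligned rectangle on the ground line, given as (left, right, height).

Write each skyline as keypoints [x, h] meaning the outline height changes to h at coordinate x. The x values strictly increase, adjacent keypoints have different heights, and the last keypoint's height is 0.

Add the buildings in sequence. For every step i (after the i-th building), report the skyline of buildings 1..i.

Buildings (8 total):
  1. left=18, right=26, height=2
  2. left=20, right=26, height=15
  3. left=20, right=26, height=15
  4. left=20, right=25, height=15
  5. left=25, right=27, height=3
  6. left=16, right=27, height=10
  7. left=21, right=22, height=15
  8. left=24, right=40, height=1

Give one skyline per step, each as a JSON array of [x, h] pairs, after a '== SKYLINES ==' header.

== SKYLINES ==
[[18,2],[26,0]]
[[18,2],[20,15],[26,0]]
[[18,2],[20,15],[26,0]]
[[18,2],[20,15],[26,0]]
[[18,2],[20,15],[26,3],[27,0]]
[[16,10],[20,15],[26,10],[27,0]]
[[16,10],[20,15],[26,10],[27,0]]
[[16,10],[20,15],[26,10],[27,1],[40,0]]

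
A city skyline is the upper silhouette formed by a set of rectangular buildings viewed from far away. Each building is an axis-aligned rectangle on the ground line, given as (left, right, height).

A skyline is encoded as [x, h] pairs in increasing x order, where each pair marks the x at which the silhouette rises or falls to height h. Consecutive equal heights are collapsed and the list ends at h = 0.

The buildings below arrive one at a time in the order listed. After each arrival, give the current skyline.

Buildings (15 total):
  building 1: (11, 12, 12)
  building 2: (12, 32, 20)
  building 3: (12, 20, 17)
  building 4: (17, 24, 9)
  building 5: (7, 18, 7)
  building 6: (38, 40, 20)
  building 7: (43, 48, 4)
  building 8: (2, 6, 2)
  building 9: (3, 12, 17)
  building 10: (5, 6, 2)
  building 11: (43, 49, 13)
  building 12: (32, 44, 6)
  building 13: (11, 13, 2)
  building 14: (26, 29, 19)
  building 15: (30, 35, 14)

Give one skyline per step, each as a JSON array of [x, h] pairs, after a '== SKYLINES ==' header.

== SKYLINES ==
[[11,12],[12,0]]
[[11,12],[12,20],[32,0]]
[[11,12],[12,20],[32,0]]
[[11,12],[12,20],[32,0]]
[[7,7],[11,12],[12,20],[32,0]]
[[7,7],[11,12],[12,20],[32,0],[38,20],[40,0]]
[[7,7],[11,12],[12,20],[32,0],[38,20],[40,0],[43,4],[48,0]]
[[2,2],[6,0],[7,7],[11,12],[12,20],[32,0],[38,20],[40,0],[43,4],[48,0]]
[[2,2],[3,17],[12,20],[32,0],[38,20],[40,0],[43,4],[48,0]]
[[2,2],[3,17],[12,20],[32,0],[38,20],[40,0],[43,4],[48,0]]
[[2,2],[3,17],[12,20],[32,0],[38,20],[40,0],[43,13],[49,0]]
[[2,2],[3,17],[12,20],[32,6],[38,20],[40,6],[43,13],[49,0]]
[[2,2],[3,17],[12,20],[32,6],[38,20],[40,6],[43,13],[49,0]]
[[2,2],[3,17],[12,20],[32,6],[38,20],[40,6],[43,13],[49,0]]
[[2,2],[3,17],[12,20],[32,14],[35,6],[38,20],[40,6],[43,13],[49,0]]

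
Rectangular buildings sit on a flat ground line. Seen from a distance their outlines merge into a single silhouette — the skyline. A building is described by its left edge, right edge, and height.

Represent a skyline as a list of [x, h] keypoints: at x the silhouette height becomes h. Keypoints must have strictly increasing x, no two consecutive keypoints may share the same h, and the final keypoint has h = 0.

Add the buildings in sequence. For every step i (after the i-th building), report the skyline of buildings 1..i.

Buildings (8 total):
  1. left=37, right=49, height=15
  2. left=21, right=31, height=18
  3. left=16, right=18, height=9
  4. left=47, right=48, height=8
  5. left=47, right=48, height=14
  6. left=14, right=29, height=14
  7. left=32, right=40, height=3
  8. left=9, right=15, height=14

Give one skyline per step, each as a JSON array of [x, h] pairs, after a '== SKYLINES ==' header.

== SKYLINES ==
[[37,15],[49,0]]
[[21,18],[31,0],[37,15],[49,0]]
[[16,9],[18,0],[21,18],[31,0],[37,15],[49,0]]
[[16,9],[18,0],[21,18],[31,0],[37,15],[49,0]]
[[16,9],[18,0],[21,18],[31,0],[37,15],[49,0]]
[[14,14],[21,18],[31,0],[37,15],[49,0]]
[[14,14],[21,18],[31,0],[32,3],[37,15],[49,0]]
[[9,14],[21,18],[31,0],[32,3],[37,15],[49,0]]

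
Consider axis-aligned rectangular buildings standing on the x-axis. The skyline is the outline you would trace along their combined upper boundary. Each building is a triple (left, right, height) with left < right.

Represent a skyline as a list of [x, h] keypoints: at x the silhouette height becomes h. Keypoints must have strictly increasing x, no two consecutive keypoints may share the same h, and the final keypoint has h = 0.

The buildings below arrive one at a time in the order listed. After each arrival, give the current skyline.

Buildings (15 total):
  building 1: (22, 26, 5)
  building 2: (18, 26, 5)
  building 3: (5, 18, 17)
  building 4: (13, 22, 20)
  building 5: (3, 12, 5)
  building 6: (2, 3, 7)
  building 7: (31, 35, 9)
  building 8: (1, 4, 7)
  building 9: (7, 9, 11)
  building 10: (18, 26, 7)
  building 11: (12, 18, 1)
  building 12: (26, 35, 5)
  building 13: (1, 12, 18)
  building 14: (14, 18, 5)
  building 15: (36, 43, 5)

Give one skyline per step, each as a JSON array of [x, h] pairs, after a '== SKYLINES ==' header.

== SKYLINES ==
[[22,5],[26,0]]
[[18,5],[26,0]]
[[5,17],[18,5],[26,0]]
[[5,17],[13,20],[22,5],[26,0]]
[[3,5],[5,17],[13,20],[22,5],[26,0]]
[[2,7],[3,5],[5,17],[13,20],[22,5],[26,0]]
[[2,7],[3,5],[5,17],[13,20],[22,5],[26,0],[31,9],[35,0]]
[[1,7],[4,5],[5,17],[13,20],[22,5],[26,0],[31,9],[35,0]]
[[1,7],[4,5],[5,17],[13,20],[22,5],[26,0],[31,9],[35,0]]
[[1,7],[4,5],[5,17],[13,20],[22,7],[26,0],[31,9],[35,0]]
[[1,7],[4,5],[5,17],[13,20],[22,7],[26,0],[31,9],[35,0]]
[[1,7],[4,5],[5,17],[13,20],[22,7],[26,5],[31,9],[35,0]]
[[1,18],[12,17],[13,20],[22,7],[26,5],[31,9],[35,0]]
[[1,18],[12,17],[13,20],[22,7],[26,5],[31,9],[35,0]]
[[1,18],[12,17],[13,20],[22,7],[26,5],[31,9],[35,0],[36,5],[43,0]]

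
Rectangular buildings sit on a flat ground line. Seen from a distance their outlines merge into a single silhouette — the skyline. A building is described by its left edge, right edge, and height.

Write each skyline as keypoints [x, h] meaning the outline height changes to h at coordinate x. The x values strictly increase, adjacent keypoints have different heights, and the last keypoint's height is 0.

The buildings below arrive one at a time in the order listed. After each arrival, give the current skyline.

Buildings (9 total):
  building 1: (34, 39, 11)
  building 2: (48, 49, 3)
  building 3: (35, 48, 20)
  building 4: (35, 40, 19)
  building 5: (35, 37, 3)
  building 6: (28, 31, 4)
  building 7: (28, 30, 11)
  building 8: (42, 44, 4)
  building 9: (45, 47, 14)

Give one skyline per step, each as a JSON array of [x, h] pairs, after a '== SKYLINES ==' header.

== SKYLINES ==
[[34,11],[39,0]]
[[34,11],[39,0],[48,3],[49,0]]
[[34,11],[35,20],[48,3],[49,0]]
[[34,11],[35,20],[48,3],[49,0]]
[[34,11],[35,20],[48,3],[49,0]]
[[28,4],[31,0],[34,11],[35,20],[48,3],[49,0]]
[[28,11],[30,4],[31,0],[34,11],[35,20],[48,3],[49,0]]
[[28,11],[30,4],[31,0],[34,11],[35,20],[48,3],[49,0]]
[[28,11],[30,4],[31,0],[34,11],[35,20],[48,3],[49,0]]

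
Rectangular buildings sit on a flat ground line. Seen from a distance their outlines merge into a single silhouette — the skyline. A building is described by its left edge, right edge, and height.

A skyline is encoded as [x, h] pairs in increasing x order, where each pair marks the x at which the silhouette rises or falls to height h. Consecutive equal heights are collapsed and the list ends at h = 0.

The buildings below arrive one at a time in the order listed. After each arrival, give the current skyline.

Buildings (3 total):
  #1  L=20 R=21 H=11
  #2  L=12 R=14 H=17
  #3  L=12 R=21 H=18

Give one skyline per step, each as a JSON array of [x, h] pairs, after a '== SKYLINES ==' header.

== SKYLINES ==
[[20,11],[21,0]]
[[12,17],[14,0],[20,11],[21,0]]
[[12,18],[21,0]]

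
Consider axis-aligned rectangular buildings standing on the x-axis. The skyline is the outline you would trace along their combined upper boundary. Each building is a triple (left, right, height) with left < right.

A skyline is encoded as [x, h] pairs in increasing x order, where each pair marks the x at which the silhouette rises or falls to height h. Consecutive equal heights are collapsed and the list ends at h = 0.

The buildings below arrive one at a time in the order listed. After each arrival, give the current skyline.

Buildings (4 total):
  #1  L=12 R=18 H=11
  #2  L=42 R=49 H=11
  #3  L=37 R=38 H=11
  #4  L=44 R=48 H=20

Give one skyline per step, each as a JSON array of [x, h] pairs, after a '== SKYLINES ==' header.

== SKYLINES ==
[[12,11],[18,0]]
[[12,11],[18,0],[42,11],[49,0]]
[[12,11],[18,0],[37,11],[38,0],[42,11],[49,0]]
[[12,11],[18,0],[37,11],[38,0],[42,11],[44,20],[48,11],[49,0]]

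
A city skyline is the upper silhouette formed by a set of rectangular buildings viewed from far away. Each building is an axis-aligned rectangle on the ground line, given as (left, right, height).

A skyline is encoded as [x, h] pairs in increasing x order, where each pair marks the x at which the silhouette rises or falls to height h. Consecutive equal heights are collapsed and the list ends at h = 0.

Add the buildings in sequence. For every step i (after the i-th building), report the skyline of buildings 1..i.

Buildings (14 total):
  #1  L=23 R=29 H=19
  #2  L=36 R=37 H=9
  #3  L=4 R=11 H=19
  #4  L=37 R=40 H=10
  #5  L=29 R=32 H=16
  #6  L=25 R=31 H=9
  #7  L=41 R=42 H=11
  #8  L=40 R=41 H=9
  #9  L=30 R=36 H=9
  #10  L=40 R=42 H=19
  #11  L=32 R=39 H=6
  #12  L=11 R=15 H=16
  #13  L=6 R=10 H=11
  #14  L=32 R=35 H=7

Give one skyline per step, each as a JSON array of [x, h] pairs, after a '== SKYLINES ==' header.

== SKYLINES ==
[[23,19],[29,0]]
[[23,19],[29,0],[36,9],[37,0]]
[[4,19],[11,0],[23,19],[29,0],[36,9],[37,0]]
[[4,19],[11,0],[23,19],[29,0],[36,9],[37,10],[40,0]]
[[4,19],[11,0],[23,19],[29,16],[32,0],[36,9],[37,10],[40,0]]
[[4,19],[11,0],[23,19],[29,16],[32,0],[36,9],[37,10],[40,0]]
[[4,19],[11,0],[23,19],[29,16],[32,0],[36,9],[37,10],[40,0],[41,11],[42,0]]
[[4,19],[11,0],[23,19],[29,16],[32,0],[36,9],[37,10],[40,9],[41,11],[42,0]]
[[4,19],[11,0],[23,19],[29,16],[32,9],[37,10],[40,9],[41,11],[42,0]]
[[4,19],[11,0],[23,19],[29,16],[32,9],[37,10],[40,19],[42,0]]
[[4,19],[11,0],[23,19],[29,16],[32,9],[37,10],[40,19],[42,0]]
[[4,19],[11,16],[15,0],[23,19],[29,16],[32,9],[37,10],[40,19],[42,0]]
[[4,19],[11,16],[15,0],[23,19],[29,16],[32,9],[37,10],[40,19],[42,0]]
[[4,19],[11,16],[15,0],[23,19],[29,16],[32,9],[37,10],[40,19],[42,0]]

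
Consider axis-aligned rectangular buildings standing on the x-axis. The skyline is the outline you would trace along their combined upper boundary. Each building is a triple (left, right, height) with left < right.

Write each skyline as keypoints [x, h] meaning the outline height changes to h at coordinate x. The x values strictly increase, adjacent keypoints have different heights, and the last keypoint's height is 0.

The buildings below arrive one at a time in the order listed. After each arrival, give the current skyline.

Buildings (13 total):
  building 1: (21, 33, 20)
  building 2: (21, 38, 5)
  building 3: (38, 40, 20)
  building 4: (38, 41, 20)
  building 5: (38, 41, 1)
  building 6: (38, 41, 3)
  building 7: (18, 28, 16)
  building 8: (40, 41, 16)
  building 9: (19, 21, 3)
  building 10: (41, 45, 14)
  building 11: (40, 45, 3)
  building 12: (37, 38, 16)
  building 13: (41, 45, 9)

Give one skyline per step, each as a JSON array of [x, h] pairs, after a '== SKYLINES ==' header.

== SKYLINES ==
[[21,20],[33,0]]
[[21,20],[33,5],[38,0]]
[[21,20],[33,5],[38,20],[40,0]]
[[21,20],[33,5],[38,20],[41,0]]
[[21,20],[33,5],[38,20],[41,0]]
[[21,20],[33,5],[38,20],[41,0]]
[[18,16],[21,20],[33,5],[38,20],[41,0]]
[[18,16],[21,20],[33,5],[38,20],[41,0]]
[[18,16],[21,20],[33,5],[38,20],[41,0]]
[[18,16],[21,20],[33,5],[38,20],[41,14],[45,0]]
[[18,16],[21,20],[33,5],[38,20],[41,14],[45,0]]
[[18,16],[21,20],[33,5],[37,16],[38,20],[41,14],[45,0]]
[[18,16],[21,20],[33,5],[37,16],[38,20],[41,14],[45,0]]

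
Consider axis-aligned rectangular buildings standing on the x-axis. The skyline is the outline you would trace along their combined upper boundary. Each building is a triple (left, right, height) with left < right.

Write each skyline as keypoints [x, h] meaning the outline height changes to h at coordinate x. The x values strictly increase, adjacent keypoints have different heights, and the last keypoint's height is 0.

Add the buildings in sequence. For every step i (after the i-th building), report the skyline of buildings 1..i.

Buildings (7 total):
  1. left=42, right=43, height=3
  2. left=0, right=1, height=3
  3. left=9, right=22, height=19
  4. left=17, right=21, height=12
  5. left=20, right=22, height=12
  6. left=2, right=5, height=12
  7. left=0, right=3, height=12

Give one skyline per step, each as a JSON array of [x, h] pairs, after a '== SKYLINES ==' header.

== SKYLINES ==
[[42,3],[43,0]]
[[0,3],[1,0],[42,3],[43,0]]
[[0,3],[1,0],[9,19],[22,0],[42,3],[43,0]]
[[0,3],[1,0],[9,19],[22,0],[42,3],[43,0]]
[[0,3],[1,0],[9,19],[22,0],[42,3],[43,0]]
[[0,3],[1,0],[2,12],[5,0],[9,19],[22,0],[42,3],[43,0]]
[[0,12],[5,0],[9,19],[22,0],[42,3],[43,0]]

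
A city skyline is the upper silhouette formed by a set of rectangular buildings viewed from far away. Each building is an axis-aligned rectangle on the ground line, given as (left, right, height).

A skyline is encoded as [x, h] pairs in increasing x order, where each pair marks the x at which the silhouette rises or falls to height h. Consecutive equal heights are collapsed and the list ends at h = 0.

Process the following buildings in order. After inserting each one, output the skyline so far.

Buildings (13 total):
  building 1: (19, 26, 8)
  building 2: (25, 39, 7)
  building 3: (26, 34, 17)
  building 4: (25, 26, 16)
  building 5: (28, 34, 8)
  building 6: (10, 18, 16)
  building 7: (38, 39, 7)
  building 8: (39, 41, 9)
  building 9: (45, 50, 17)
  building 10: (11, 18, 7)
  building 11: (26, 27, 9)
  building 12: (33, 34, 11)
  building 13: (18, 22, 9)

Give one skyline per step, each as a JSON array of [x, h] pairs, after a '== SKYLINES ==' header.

== SKYLINES ==
[[19,8],[26,0]]
[[19,8],[26,7],[39,0]]
[[19,8],[26,17],[34,7],[39,0]]
[[19,8],[25,16],[26,17],[34,7],[39,0]]
[[19,8],[25,16],[26,17],[34,7],[39,0]]
[[10,16],[18,0],[19,8],[25,16],[26,17],[34,7],[39,0]]
[[10,16],[18,0],[19,8],[25,16],[26,17],[34,7],[39,0]]
[[10,16],[18,0],[19,8],[25,16],[26,17],[34,7],[39,9],[41,0]]
[[10,16],[18,0],[19,8],[25,16],[26,17],[34,7],[39,9],[41,0],[45,17],[50,0]]
[[10,16],[18,0],[19,8],[25,16],[26,17],[34,7],[39,9],[41,0],[45,17],[50,0]]
[[10,16],[18,0],[19,8],[25,16],[26,17],[34,7],[39,9],[41,0],[45,17],[50,0]]
[[10,16],[18,0],[19,8],[25,16],[26,17],[34,7],[39,9],[41,0],[45,17],[50,0]]
[[10,16],[18,9],[22,8],[25,16],[26,17],[34,7],[39,9],[41,0],[45,17],[50,0]]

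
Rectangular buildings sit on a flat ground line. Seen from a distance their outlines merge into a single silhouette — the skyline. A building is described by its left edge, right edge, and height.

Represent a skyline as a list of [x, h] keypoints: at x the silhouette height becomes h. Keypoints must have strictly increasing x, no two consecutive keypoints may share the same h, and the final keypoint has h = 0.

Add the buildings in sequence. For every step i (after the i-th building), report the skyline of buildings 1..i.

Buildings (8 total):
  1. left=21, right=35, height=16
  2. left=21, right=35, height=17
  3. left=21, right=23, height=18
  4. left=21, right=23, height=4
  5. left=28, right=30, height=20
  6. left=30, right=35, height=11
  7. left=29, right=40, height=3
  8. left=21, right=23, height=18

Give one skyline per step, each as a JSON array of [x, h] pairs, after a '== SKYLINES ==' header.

== SKYLINES ==
[[21,16],[35,0]]
[[21,17],[35,0]]
[[21,18],[23,17],[35,0]]
[[21,18],[23,17],[35,0]]
[[21,18],[23,17],[28,20],[30,17],[35,0]]
[[21,18],[23,17],[28,20],[30,17],[35,0]]
[[21,18],[23,17],[28,20],[30,17],[35,3],[40,0]]
[[21,18],[23,17],[28,20],[30,17],[35,3],[40,0]]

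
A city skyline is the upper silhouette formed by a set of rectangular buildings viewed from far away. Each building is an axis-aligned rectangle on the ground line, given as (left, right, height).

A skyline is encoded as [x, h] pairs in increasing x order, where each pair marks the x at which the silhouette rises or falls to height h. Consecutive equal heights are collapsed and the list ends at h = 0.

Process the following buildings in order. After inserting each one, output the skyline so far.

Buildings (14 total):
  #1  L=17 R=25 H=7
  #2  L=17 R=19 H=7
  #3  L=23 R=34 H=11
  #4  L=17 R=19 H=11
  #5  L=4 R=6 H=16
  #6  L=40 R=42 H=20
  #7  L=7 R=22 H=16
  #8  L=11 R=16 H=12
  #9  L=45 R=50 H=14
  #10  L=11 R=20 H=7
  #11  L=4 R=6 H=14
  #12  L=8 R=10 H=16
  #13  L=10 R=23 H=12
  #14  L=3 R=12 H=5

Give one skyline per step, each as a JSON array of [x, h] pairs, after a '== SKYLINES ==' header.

== SKYLINES ==
[[17,7],[25,0]]
[[17,7],[25,0]]
[[17,7],[23,11],[34,0]]
[[17,11],[19,7],[23,11],[34,0]]
[[4,16],[6,0],[17,11],[19,7],[23,11],[34,0]]
[[4,16],[6,0],[17,11],[19,7],[23,11],[34,0],[40,20],[42,0]]
[[4,16],[6,0],[7,16],[22,7],[23,11],[34,0],[40,20],[42,0]]
[[4,16],[6,0],[7,16],[22,7],[23,11],[34,0],[40,20],[42,0]]
[[4,16],[6,0],[7,16],[22,7],[23,11],[34,0],[40,20],[42,0],[45,14],[50,0]]
[[4,16],[6,0],[7,16],[22,7],[23,11],[34,0],[40,20],[42,0],[45,14],[50,0]]
[[4,16],[6,0],[7,16],[22,7],[23,11],[34,0],[40,20],[42,0],[45,14],[50,0]]
[[4,16],[6,0],[7,16],[22,7],[23,11],[34,0],[40,20],[42,0],[45,14],[50,0]]
[[4,16],[6,0],[7,16],[22,12],[23,11],[34,0],[40,20],[42,0],[45,14],[50,0]]
[[3,5],[4,16],[6,5],[7,16],[22,12],[23,11],[34,0],[40,20],[42,0],[45,14],[50,0]]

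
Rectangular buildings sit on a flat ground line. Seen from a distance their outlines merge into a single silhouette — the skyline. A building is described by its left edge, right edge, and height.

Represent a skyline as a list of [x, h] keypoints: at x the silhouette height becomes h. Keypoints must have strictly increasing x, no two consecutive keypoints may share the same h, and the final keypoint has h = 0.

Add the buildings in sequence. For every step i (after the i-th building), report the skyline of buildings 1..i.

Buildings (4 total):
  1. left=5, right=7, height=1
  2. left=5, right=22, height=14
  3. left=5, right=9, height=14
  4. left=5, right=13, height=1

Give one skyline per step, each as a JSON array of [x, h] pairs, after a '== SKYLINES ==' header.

== SKYLINES ==
[[5,1],[7,0]]
[[5,14],[22,0]]
[[5,14],[22,0]]
[[5,14],[22,0]]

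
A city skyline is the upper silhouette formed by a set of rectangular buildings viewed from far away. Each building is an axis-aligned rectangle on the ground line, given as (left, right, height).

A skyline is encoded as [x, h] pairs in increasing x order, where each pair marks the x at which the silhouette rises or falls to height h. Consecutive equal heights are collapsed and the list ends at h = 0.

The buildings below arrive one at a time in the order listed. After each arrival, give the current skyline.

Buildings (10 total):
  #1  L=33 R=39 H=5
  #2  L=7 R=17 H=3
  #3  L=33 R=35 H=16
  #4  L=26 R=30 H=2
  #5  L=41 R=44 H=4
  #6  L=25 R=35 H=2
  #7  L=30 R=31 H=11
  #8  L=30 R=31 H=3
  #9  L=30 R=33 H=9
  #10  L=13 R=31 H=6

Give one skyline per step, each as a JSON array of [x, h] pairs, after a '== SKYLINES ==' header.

== SKYLINES ==
[[33,5],[39,0]]
[[7,3],[17,0],[33,5],[39,0]]
[[7,3],[17,0],[33,16],[35,5],[39,0]]
[[7,3],[17,0],[26,2],[30,0],[33,16],[35,5],[39,0]]
[[7,3],[17,0],[26,2],[30,0],[33,16],[35,5],[39,0],[41,4],[44,0]]
[[7,3],[17,0],[25,2],[33,16],[35,5],[39,0],[41,4],[44,0]]
[[7,3],[17,0],[25,2],[30,11],[31,2],[33,16],[35,5],[39,0],[41,4],[44,0]]
[[7,3],[17,0],[25,2],[30,11],[31,2],[33,16],[35,5],[39,0],[41,4],[44,0]]
[[7,3],[17,0],[25,2],[30,11],[31,9],[33,16],[35,5],[39,0],[41,4],[44,0]]
[[7,3],[13,6],[30,11],[31,9],[33,16],[35,5],[39,0],[41,4],[44,0]]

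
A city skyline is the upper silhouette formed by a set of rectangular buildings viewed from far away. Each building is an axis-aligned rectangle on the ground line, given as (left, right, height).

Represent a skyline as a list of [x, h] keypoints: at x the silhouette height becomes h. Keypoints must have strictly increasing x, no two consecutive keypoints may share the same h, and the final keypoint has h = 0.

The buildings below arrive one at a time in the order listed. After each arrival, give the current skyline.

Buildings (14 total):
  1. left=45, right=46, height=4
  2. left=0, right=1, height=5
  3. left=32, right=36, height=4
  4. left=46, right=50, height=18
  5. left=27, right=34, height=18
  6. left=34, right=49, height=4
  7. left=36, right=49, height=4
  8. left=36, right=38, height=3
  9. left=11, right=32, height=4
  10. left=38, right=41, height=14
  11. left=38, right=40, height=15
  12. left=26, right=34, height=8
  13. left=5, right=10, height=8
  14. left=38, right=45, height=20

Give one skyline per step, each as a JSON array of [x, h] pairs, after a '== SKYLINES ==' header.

== SKYLINES ==
[[45,4],[46,0]]
[[0,5],[1,0],[45,4],[46,0]]
[[0,5],[1,0],[32,4],[36,0],[45,4],[46,0]]
[[0,5],[1,0],[32,4],[36,0],[45,4],[46,18],[50,0]]
[[0,5],[1,0],[27,18],[34,4],[36,0],[45,4],[46,18],[50,0]]
[[0,5],[1,0],[27,18],[34,4],[46,18],[50,0]]
[[0,5],[1,0],[27,18],[34,4],[46,18],[50,0]]
[[0,5],[1,0],[27,18],[34,4],[46,18],[50,0]]
[[0,5],[1,0],[11,4],[27,18],[34,4],[46,18],[50,0]]
[[0,5],[1,0],[11,4],[27,18],[34,4],[38,14],[41,4],[46,18],[50,0]]
[[0,5],[1,0],[11,4],[27,18],[34,4],[38,15],[40,14],[41,4],[46,18],[50,0]]
[[0,5],[1,0],[11,4],[26,8],[27,18],[34,4],[38,15],[40,14],[41,4],[46,18],[50,0]]
[[0,5],[1,0],[5,8],[10,0],[11,4],[26,8],[27,18],[34,4],[38,15],[40,14],[41,4],[46,18],[50,0]]
[[0,5],[1,0],[5,8],[10,0],[11,4],[26,8],[27,18],[34,4],[38,20],[45,4],[46,18],[50,0]]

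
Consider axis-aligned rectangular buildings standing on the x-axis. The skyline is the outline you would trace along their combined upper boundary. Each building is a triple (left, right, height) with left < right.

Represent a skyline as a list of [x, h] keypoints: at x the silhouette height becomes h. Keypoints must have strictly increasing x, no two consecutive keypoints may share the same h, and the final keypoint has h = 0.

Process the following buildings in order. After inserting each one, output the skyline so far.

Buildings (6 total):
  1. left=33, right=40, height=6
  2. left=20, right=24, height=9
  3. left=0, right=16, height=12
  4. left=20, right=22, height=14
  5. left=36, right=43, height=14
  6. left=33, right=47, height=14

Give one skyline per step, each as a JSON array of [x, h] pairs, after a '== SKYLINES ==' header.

== SKYLINES ==
[[33,6],[40,0]]
[[20,9],[24,0],[33,6],[40,0]]
[[0,12],[16,0],[20,9],[24,0],[33,6],[40,0]]
[[0,12],[16,0],[20,14],[22,9],[24,0],[33,6],[40,0]]
[[0,12],[16,0],[20,14],[22,9],[24,0],[33,6],[36,14],[43,0]]
[[0,12],[16,0],[20,14],[22,9],[24,0],[33,14],[47,0]]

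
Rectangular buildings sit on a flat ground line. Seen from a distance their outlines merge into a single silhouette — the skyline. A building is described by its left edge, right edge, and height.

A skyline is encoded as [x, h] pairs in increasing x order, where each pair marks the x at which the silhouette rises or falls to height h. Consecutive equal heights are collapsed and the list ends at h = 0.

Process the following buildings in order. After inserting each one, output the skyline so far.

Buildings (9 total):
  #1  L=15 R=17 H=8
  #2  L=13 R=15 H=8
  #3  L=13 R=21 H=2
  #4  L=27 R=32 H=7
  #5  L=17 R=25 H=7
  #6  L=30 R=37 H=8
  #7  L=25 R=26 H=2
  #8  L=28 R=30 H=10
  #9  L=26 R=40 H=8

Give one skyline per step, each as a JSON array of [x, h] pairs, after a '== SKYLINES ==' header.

== SKYLINES ==
[[15,8],[17,0]]
[[13,8],[17,0]]
[[13,8],[17,2],[21,0]]
[[13,8],[17,2],[21,0],[27,7],[32,0]]
[[13,8],[17,7],[25,0],[27,7],[32,0]]
[[13,8],[17,7],[25,0],[27,7],[30,8],[37,0]]
[[13,8],[17,7],[25,2],[26,0],[27,7],[30,8],[37,0]]
[[13,8],[17,7],[25,2],[26,0],[27,7],[28,10],[30,8],[37,0]]
[[13,8],[17,7],[25,2],[26,8],[28,10],[30,8],[40,0]]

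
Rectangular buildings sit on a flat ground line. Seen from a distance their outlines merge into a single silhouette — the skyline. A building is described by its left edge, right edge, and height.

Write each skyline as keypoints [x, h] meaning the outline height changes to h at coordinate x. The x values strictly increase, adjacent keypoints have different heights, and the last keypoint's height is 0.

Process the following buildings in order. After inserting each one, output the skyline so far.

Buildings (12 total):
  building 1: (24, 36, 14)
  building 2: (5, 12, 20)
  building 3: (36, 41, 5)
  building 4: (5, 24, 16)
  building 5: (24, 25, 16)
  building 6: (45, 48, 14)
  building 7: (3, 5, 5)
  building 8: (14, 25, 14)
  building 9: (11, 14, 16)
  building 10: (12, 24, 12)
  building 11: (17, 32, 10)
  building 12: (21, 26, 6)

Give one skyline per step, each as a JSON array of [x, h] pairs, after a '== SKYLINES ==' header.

== SKYLINES ==
[[24,14],[36,0]]
[[5,20],[12,0],[24,14],[36,0]]
[[5,20],[12,0],[24,14],[36,5],[41,0]]
[[5,20],[12,16],[24,14],[36,5],[41,0]]
[[5,20],[12,16],[25,14],[36,5],[41,0]]
[[5,20],[12,16],[25,14],[36,5],[41,0],[45,14],[48,0]]
[[3,5],[5,20],[12,16],[25,14],[36,5],[41,0],[45,14],[48,0]]
[[3,5],[5,20],[12,16],[25,14],[36,5],[41,0],[45,14],[48,0]]
[[3,5],[5,20],[12,16],[25,14],[36,5],[41,0],[45,14],[48,0]]
[[3,5],[5,20],[12,16],[25,14],[36,5],[41,0],[45,14],[48,0]]
[[3,5],[5,20],[12,16],[25,14],[36,5],[41,0],[45,14],[48,0]]
[[3,5],[5,20],[12,16],[25,14],[36,5],[41,0],[45,14],[48,0]]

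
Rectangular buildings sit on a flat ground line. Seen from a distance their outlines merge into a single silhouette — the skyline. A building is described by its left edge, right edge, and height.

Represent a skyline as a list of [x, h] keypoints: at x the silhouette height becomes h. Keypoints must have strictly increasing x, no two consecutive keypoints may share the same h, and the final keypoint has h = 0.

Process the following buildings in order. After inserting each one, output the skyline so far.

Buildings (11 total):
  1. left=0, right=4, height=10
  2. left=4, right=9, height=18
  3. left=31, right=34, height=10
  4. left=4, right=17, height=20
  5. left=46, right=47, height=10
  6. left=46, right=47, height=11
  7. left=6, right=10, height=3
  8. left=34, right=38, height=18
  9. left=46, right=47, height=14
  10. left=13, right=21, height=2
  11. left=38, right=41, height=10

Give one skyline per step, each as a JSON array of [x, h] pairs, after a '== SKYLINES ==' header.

== SKYLINES ==
[[0,10],[4,0]]
[[0,10],[4,18],[9,0]]
[[0,10],[4,18],[9,0],[31,10],[34,0]]
[[0,10],[4,20],[17,0],[31,10],[34,0]]
[[0,10],[4,20],[17,0],[31,10],[34,0],[46,10],[47,0]]
[[0,10],[4,20],[17,0],[31,10],[34,0],[46,11],[47,0]]
[[0,10],[4,20],[17,0],[31,10],[34,0],[46,11],[47,0]]
[[0,10],[4,20],[17,0],[31,10],[34,18],[38,0],[46,11],[47,0]]
[[0,10],[4,20],[17,0],[31,10],[34,18],[38,0],[46,14],[47,0]]
[[0,10],[4,20],[17,2],[21,0],[31,10],[34,18],[38,0],[46,14],[47,0]]
[[0,10],[4,20],[17,2],[21,0],[31,10],[34,18],[38,10],[41,0],[46,14],[47,0]]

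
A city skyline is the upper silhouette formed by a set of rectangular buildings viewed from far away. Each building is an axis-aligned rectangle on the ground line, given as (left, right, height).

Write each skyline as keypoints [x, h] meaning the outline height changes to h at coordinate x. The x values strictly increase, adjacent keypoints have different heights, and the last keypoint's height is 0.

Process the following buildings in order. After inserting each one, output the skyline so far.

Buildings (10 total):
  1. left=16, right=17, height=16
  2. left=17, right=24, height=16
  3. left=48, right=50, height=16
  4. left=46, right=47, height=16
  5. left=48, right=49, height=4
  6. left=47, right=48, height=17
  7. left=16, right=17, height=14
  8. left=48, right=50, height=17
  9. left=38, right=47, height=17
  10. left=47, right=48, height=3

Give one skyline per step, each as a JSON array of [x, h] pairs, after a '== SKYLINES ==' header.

== SKYLINES ==
[[16,16],[17,0]]
[[16,16],[24,0]]
[[16,16],[24,0],[48,16],[50,0]]
[[16,16],[24,0],[46,16],[47,0],[48,16],[50,0]]
[[16,16],[24,0],[46,16],[47,0],[48,16],[50,0]]
[[16,16],[24,0],[46,16],[47,17],[48,16],[50,0]]
[[16,16],[24,0],[46,16],[47,17],[48,16],[50,0]]
[[16,16],[24,0],[46,16],[47,17],[50,0]]
[[16,16],[24,0],[38,17],[50,0]]
[[16,16],[24,0],[38,17],[50,0]]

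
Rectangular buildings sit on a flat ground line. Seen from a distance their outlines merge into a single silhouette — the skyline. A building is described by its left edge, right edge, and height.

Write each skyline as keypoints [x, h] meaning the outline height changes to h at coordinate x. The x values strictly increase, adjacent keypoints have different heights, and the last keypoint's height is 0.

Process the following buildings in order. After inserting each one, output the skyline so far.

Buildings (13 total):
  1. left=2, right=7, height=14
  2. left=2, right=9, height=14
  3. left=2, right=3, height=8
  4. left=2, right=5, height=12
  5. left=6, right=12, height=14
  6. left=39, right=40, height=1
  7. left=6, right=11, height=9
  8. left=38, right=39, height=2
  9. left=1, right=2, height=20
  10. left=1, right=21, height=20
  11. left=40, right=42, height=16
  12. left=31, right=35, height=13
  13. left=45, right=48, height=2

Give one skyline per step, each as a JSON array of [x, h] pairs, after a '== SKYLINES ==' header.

== SKYLINES ==
[[2,14],[7,0]]
[[2,14],[9,0]]
[[2,14],[9,0]]
[[2,14],[9,0]]
[[2,14],[12,0]]
[[2,14],[12,0],[39,1],[40,0]]
[[2,14],[12,0],[39,1],[40,0]]
[[2,14],[12,0],[38,2],[39,1],[40,0]]
[[1,20],[2,14],[12,0],[38,2],[39,1],[40,0]]
[[1,20],[21,0],[38,2],[39,1],[40,0]]
[[1,20],[21,0],[38,2],[39,1],[40,16],[42,0]]
[[1,20],[21,0],[31,13],[35,0],[38,2],[39,1],[40,16],[42,0]]
[[1,20],[21,0],[31,13],[35,0],[38,2],[39,1],[40,16],[42,0],[45,2],[48,0]]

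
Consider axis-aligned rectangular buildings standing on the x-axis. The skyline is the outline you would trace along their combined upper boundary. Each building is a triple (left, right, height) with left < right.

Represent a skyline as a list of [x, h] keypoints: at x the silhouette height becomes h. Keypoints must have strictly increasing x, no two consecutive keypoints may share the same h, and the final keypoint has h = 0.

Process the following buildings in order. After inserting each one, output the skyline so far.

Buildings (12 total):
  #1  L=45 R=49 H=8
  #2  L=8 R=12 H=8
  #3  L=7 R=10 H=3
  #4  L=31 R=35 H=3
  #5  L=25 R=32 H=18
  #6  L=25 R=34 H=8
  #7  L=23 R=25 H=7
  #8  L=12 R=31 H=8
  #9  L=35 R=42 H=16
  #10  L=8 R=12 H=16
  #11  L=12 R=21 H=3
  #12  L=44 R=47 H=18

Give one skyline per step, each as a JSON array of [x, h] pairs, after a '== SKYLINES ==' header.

== SKYLINES ==
[[45,8],[49,0]]
[[8,8],[12,0],[45,8],[49,0]]
[[7,3],[8,8],[12,0],[45,8],[49,0]]
[[7,3],[8,8],[12,0],[31,3],[35,0],[45,8],[49,0]]
[[7,3],[8,8],[12,0],[25,18],[32,3],[35,0],[45,8],[49,0]]
[[7,3],[8,8],[12,0],[25,18],[32,8],[34,3],[35,0],[45,8],[49,0]]
[[7,3],[8,8],[12,0],[23,7],[25,18],[32,8],[34,3],[35,0],[45,8],[49,0]]
[[7,3],[8,8],[25,18],[32,8],[34,3],[35,0],[45,8],[49,0]]
[[7,3],[8,8],[25,18],[32,8],[34,3],[35,16],[42,0],[45,8],[49,0]]
[[7,3],[8,16],[12,8],[25,18],[32,8],[34,3],[35,16],[42,0],[45,8],[49,0]]
[[7,3],[8,16],[12,8],[25,18],[32,8],[34,3],[35,16],[42,0],[45,8],[49,0]]
[[7,3],[8,16],[12,8],[25,18],[32,8],[34,3],[35,16],[42,0],[44,18],[47,8],[49,0]]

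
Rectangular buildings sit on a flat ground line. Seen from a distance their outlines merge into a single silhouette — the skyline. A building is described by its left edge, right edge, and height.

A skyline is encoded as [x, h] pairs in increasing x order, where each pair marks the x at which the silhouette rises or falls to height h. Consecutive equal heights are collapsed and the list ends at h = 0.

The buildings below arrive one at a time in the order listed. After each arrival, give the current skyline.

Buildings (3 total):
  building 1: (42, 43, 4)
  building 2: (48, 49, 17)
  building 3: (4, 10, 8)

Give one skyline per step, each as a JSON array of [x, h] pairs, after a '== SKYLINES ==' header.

== SKYLINES ==
[[42,4],[43,0]]
[[42,4],[43,0],[48,17],[49,0]]
[[4,8],[10,0],[42,4],[43,0],[48,17],[49,0]]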